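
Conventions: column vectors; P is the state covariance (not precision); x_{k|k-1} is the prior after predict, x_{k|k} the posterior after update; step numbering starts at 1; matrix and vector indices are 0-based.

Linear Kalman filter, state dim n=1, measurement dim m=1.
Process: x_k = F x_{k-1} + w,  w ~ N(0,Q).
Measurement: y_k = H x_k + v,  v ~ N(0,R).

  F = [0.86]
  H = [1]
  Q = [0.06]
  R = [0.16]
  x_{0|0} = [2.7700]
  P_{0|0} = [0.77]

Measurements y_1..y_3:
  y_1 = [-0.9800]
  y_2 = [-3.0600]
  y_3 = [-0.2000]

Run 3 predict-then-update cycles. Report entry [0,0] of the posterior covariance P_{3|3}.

P_post[0,0] = 0.0679

step 1: x^-=[2.3822]  P^-=[0.6295]  S=[0.7895]  K=[0.7973]  nu=[-3.3622]  x^+=[-0.2986]  P^+=[0.1276]
step 2: x^-=[-0.2568]  P^-=[0.1544]  S=[0.3144]  K=[0.4910]  nu=[-2.8032]  x^+=[-1.6332]  P^+=[0.0786]
step 3: x^-=[-1.4046]  P^-=[0.1181]  S=[0.2781]  K=[0.4247]  nu=[1.2046]  x^+=[-0.8930]  P^+=[0.0679]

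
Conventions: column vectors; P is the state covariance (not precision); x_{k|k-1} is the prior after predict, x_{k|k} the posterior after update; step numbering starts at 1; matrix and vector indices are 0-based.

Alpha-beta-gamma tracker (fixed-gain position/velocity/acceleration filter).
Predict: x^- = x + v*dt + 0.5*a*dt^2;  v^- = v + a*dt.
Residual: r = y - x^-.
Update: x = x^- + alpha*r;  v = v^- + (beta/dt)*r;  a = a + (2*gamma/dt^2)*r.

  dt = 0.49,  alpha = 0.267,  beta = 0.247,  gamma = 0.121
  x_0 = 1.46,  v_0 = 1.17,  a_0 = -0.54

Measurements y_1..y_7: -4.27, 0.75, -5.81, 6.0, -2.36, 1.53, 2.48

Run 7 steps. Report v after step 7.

v_post = 15.7427

step 1: x_pred=1.9685  r=-6.2385  x^+=0.3028  v^+=-2.2393  a^+=-6.8278
step 2: x_pred=-1.6141  r=2.3641  x^+=-0.9829  v^+=-4.3932  a^+=-4.4450
step 3: x_pred=-3.6692  r=-2.1408  x^+=-4.2408  v^+=-7.6504  a^+=-6.6027
step 4: x_pred=-8.7822  r=14.7822  x^+=-4.8353  v^+=-3.4343  a^+=8.2964
step 5: x_pred=-5.5222  r=3.1622  x^+=-4.6779  v^+=2.2249  a^+=11.4836
step 6: x_pred=-2.2090  r=3.7390  x^+=-1.2107  v^+=9.7367  a^+=15.2522
step 7: x_pred=5.3913  r=-2.9113  x^+=4.6140  v^+=15.7427  a^+=12.3179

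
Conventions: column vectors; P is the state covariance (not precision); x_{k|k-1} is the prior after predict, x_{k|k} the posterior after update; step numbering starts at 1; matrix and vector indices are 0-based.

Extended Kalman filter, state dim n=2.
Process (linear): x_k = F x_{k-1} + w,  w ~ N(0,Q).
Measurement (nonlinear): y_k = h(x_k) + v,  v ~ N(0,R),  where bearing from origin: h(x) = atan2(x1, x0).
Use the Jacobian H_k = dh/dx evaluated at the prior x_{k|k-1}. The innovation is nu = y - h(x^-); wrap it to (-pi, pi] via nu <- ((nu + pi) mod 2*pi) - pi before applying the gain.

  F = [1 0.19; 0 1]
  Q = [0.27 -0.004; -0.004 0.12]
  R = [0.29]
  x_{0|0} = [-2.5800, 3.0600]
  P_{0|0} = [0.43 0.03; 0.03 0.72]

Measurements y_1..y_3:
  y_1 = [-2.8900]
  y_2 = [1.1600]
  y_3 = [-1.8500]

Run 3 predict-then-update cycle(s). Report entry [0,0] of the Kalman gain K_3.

step 1: x^-=[-1.9986, 3.0600]  P^-=[0.7374 0.1628; 0.1628 0.8400]  H_jac=[-0.2291 -0.1496]  S=[0.3587]  K=[-0.5389; -0.4544]  nu=[1.2438]  x^+=[-2.6689, 2.4948]  P^+=[0.6332 0.0750; 0.0750 0.7659]
step 2: x^-=[-2.1949, 2.4948]  P^-=[0.9594 0.2165; 0.2165 0.8859]  H_jac=[-0.2259 -0.1988]  S=[0.3934]  K=[-0.6604; -0.5720]  nu=[-1.1323]  x^+=[-1.4471, 3.1425]  P^+=[0.7878 0.0679; 0.0679 0.7572]
step 3: x^-=[-0.8501, 3.1425]  P^-=[1.1110 0.2078; 0.2078 0.8772]  H_jac=[-0.2965 -0.0802]  S=[0.4032]  K=[-0.8583; -0.3273]  nu=[2.5982]  x^+=[-3.0802, 2.2920]  P^+=[0.8139 0.0945; 0.0945 0.8340]

K[0,0] = -0.8583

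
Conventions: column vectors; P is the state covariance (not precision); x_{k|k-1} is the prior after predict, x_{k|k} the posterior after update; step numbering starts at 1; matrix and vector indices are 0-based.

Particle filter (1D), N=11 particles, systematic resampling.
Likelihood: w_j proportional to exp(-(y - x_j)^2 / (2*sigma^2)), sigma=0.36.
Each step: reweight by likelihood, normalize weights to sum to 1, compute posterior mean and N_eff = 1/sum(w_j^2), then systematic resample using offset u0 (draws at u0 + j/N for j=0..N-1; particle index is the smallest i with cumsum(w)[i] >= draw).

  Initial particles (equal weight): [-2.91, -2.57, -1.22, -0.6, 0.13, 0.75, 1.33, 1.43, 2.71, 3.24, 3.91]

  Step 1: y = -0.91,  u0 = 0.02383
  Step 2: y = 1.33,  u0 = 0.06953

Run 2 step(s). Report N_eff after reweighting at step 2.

N_eff = 5.0003

step 1: w=[0.0000, 0.0000, 0.4945, 0.4945, 0.0110, 0.0000, 0.0000, 0.0000, 0.0000, 0.0000, 0.0000]  mean=-0.8985  Neff=2.0445  idx=[2, 2, 2, 2, 2, 2, 3, 3, 3, 3, 3]
step 2: w=[0.0000, 0.0000, 0.0000, 0.0000, 0.0000, 0.0000, 0.2000, 0.2000, 0.2000, 0.2000, 0.2000]  mean=-0.6000  Neff=5.0003  idx=[6, 6, 7, 7, 8, 8, 9, 9, 9, 10, 10]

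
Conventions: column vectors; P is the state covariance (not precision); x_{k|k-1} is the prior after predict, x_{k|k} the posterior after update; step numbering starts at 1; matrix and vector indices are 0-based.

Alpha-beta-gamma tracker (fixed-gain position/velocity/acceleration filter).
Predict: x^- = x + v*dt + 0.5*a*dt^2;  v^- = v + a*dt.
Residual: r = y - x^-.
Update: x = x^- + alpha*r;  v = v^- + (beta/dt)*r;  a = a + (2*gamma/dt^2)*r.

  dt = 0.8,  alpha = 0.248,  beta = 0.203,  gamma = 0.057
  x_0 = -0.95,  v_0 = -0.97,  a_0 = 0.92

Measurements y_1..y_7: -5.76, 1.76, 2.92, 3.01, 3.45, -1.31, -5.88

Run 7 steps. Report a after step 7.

step 1: x_pred=-1.4316  r=-4.3284  x^+=-2.5050  v^+=-1.3323  a^+=0.1490
step 2: x_pred=-3.5232  r=5.2832  x^+=-2.2130  v^+=0.1275  a^+=1.0901
step 3: x_pred=-1.7622  r=4.6822  x^+=-0.6010  v^+=2.1877  a^+=1.9241
step 4: x_pred=1.7648  r=1.2452  x^+=2.0736  v^+=4.0429  a^+=2.1459
step 5: x_pred=5.9946  r=-2.5446  x^+=5.3636  v^+=5.1139  a^+=1.6926
step 6: x_pred=9.9963  r=-11.3063  x^+=7.1923  v^+=3.5990  a^+=-0.3213
step 7: x_pred=9.9687  r=-15.8487  x^+=6.0383  v^+=-0.6797  a^+=-3.1444

a_post = -3.1444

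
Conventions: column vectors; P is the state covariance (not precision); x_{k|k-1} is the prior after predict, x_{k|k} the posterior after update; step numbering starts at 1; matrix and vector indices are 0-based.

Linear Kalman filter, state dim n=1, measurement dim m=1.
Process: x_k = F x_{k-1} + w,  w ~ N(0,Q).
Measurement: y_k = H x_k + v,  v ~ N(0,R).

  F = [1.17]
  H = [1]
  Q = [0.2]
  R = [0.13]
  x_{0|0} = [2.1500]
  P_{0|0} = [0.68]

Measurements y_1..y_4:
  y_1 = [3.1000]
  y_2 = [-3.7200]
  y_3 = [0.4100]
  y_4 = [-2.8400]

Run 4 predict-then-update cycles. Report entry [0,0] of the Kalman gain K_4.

step 1: x^-=[2.5155]  P^-=[1.1309]  S=[1.2609]  K=[0.8969]  nu=[0.5845]  x^+=[3.0397]  P^+=[0.1166]
step 2: x^-=[3.5565]  P^-=[0.3596]  S=[0.4896]  K=[0.7345]  nu=[-7.2765]  x^+=[-1.7880]  P^+=[0.0955]
step 3: x^-=[-2.0919]  P^-=[0.3307]  S=[0.4607]  K=[0.7178]  nu=[2.5019]  x^+=[-0.2960]  P^+=[0.0933]
step 4: x^-=[-0.3463]  P^-=[0.3277]  S=[0.4577]  K=[0.7160]  nu=[-2.4937]  x^+=[-2.1318]  P^+=[0.0931]

K[0,0] = 0.7160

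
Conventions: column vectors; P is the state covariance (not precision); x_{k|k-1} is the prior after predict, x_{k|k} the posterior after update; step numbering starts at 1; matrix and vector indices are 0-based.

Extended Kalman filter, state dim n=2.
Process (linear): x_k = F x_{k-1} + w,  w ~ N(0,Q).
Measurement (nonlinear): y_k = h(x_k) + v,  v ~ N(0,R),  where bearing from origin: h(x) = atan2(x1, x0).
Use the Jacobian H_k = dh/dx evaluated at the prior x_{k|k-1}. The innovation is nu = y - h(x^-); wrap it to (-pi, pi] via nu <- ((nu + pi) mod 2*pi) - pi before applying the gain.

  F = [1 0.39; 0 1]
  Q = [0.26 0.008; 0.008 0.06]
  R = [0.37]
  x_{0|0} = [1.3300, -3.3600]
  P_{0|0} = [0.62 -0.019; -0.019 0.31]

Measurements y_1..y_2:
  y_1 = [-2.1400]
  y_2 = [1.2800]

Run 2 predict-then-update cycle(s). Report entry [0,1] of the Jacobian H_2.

H_jac[0,1] = -0.1156

step 1: x^-=[0.0196, -3.3600]  P^-=[0.9123 0.1099; 0.1099 0.3700]  H_jac=[0.2976 0.0017]  S=[0.4509]  K=[0.6026; 0.0740]  nu=[-0.5750]  x^+=[-0.3269, -3.4025]  P^+=[0.7486 0.0898; 0.0898 0.3675]
step 2: x^-=[-1.6539, -3.4025]  P^-=[1.1346 0.2411; 0.2411 0.4275]  H_jac=[0.2377 -0.1156]  S=[0.4266]  K=[0.5670; 0.0186]  nu=[-2.9799]  x^+=[-3.3434, -3.4579]  P^+=[0.9974 0.2367; 0.2367 0.4274]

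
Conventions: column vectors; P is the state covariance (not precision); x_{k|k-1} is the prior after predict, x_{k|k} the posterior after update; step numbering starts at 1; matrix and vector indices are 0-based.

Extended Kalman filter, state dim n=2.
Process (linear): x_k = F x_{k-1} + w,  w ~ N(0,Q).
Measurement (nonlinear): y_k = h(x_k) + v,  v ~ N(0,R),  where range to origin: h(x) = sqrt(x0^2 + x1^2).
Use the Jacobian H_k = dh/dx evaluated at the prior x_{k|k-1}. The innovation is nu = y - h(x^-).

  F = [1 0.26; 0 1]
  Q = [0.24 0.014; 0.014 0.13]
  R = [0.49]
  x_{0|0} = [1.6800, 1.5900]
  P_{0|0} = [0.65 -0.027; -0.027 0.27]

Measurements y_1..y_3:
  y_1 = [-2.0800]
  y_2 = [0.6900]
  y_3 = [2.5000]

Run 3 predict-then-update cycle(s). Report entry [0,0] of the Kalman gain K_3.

K[0,0] = -0.3454

step 1: x^-=[2.0934, 1.5900]  P^-=[0.8942 0.0572; 0.0572 0.4000]  H_jac=[0.7963 0.6048]  S=[1.2585]  K=[0.5933; 0.2284]  nu=[-4.7088]  x^+=[-0.7004, 0.5143]  P^+=[0.4512 -0.1134; -0.1134 0.3343]
step 2: x^-=[-0.5667, 0.5143]  P^-=[0.6548 -0.0124; -0.0124 0.4643]  H_jac=[-0.7405 0.6721]  S=[1.0712]  K=[-0.4605; 0.2999]  nu=[-0.0753]  x^+=[-0.5320, 0.4918]  P^+=[0.4277 0.1355; 0.1355 0.3680]
step 3: x^-=[-0.4041, 0.4918]  P^-=[0.7630 0.2452; 0.2452 0.4980]  H_jac=[-0.6349 0.7726]  S=[0.8543]  K=[-0.3454; 0.2681]  nu=[1.8635]  x^+=[-1.0477, 0.9914]  P^+=[0.6611 0.3243; 0.3243 0.4365]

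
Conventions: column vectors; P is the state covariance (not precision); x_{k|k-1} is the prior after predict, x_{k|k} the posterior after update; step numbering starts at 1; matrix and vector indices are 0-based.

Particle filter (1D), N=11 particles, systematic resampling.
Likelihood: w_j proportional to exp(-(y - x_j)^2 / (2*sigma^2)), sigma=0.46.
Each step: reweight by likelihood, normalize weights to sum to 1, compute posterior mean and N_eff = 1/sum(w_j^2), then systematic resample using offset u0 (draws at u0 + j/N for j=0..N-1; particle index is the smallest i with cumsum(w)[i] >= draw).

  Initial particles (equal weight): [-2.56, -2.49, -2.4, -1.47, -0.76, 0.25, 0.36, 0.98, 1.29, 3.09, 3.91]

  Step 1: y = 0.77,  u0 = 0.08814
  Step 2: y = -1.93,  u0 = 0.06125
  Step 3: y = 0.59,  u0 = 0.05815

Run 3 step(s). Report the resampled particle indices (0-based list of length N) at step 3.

step 1: w=[0.0000, 0.0000, 0.0000, 0.0000, 0.0015, 0.2005, 0.2553, 0.3422, 0.2005, 0.0000, 0.0000]  mean=0.7349  Neff=3.8068  idx=[5, 5, 6, 6, 6, 7, 7, 7, 8, 8, 8]
step 2: w=[0.3402, 0.3402, 0.1065, 0.1065, 0.1065, 0.0001, 0.0001, 0.0001, 0.0000, 0.0000, 0.0000]  mean=0.2852  Neff=3.7663  idx=[0, 0, 0, 0, 1, 1, 1, 2, 3, 3, 4]
step 3: w=[0.0859, 0.0859, 0.0859, 0.0859, 0.0859, 0.0859, 0.0859, 0.0996, 0.0996, 0.0996, 0.0996]  mean=0.2938  Neff=10.9423  idx=[0, 1, 2, 3, 4, 5, 7, 7, 8, 9, 10]

resampled_idx = [0, 1, 2, 3, 4, 5, 7, 7, 8, 9, 10]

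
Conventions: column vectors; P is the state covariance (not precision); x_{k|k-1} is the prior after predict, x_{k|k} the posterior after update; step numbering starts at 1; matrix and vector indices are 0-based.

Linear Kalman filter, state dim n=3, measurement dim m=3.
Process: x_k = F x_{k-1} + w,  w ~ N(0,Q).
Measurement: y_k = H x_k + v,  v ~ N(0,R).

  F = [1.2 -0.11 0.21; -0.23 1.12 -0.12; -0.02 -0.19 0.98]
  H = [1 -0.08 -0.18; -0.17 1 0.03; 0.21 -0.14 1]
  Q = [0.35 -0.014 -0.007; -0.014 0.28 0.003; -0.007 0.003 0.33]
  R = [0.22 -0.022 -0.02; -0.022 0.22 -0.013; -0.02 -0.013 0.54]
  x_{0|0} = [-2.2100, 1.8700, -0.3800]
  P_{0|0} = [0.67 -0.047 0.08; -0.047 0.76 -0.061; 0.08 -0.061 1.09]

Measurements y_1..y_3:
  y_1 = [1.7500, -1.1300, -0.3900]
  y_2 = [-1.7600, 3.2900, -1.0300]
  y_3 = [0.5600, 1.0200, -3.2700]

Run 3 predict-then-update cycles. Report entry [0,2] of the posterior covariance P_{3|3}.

step 1: x^-=[-2.9375, 2.6483, -0.6835]  P^-=[1.4276 -0.4149 0.3305; -0.4149 1.3295 -0.3710; 0.3305 -0.3710 1.4238]  S=[1.6390 -0.7116 0.4418; -0.7116 1.7075 -0.7279; 0.4418 -0.7279 2.3199]  K=[0.8275 0.0287 0.1481; 0.0960 0.8395 -0.0326; -0.1137 0.0238 0.6952]  nu=[4.7763, -4.2572, 1.2811]  x^+=[1.0826, -0.5091, -0.4372]  P^+=[0.1846 0.0168 0.0267; 0.0168 0.1861 -0.0079; 0.0267 -0.0079 0.3706]
step 2: x^-=[1.2633, -0.7667, -0.3534]  P^-=[0.6438 -0.0813 0.0974; -0.0813 0.5235 -0.0938; 0.0974 -0.0938 0.6948]  S=[0.8649 -0.2365 0.1076; -0.2365 0.7838 -0.2168; 0.1076 -0.2168 1.3454]  K=[0.7193 0.0121 0.1258; 0.0709 0.6949 -0.0306; -0.0887 0.0113 0.5503]  nu=[-3.1483, 4.2821, -1.0493]  x^+=[-1.0811, 2.0179, -0.6032]  P^+=[0.1603 0.0118 0.0214; 0.0118 0.1540 -0.0079; 0.0214 -0.0079 0.2932]
step 3: x^-=[-1.6460, 2.5811, -0.9530]  P^-=[0.6036 -0.0745 0.0763; -0.0745 0.4830 -0.0769; 0.0763 -0.0769 0.6194]  S=[0.8290 -0.2234 0.0899; -0.2234 0.7410 -0.1900; 0.0899 -0.1900 1.2534]  K=[0.7079 0.0086 0.1208; 0.0663 0.6782 -0.0297; -0.0888 0.0114 0.5236]  nu=[2.2409, -1.8123, -1.6100]  x^+=[-0.2695, 1.5482, -2.0157]  P^+=[0.1575 0.0109 0.0194; 0.0109 0.1502 -0.0074; 0.0194 -0.0074 0.2793]

P_post[0,2] = 0.0194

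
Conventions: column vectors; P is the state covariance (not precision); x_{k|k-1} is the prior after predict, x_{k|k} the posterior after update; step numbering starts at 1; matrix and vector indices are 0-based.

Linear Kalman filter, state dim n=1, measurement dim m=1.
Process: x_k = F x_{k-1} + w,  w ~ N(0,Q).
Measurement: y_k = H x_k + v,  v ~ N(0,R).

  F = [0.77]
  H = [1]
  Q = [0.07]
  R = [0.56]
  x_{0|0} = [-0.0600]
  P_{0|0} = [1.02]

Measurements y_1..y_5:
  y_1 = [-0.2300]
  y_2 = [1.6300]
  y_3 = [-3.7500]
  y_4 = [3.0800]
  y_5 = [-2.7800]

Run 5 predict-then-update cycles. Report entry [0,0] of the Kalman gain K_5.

step 1: x^-=[-0.0462]  P^-=[0.6748]  S=[1.2348]  K=[0.5465]  nu=[-0.1838]  x^+=[-0.1466]  P^+=[0.3060]
step 2: x^-=[-0.1129]  P^-=[0.2514]  S=[0.8114]  K=[0.3099]  nu=[1.7429]  x^+=[0.4272]  P^+=[0.1735]
step 3: x^-=[0.3289]  P^-=[0.1729]  S=[0.7329]  K=[0.2359]  nu=[-4.0789]  x^+=[-0.6333]  P^+=[0.1321]
step 4: x^-=[-0.4876]  P^-=[0.1483]  S=[0.7083]  K=[0.2094]  nu=[3.5676]  x^+=[0.2594]  P^+=[0.1173]
step 5: x^-=[0.1998]  P^-=[0.1395]  S=[0.6995]  K=[0.1995]  nu=[-2.9798]  x^+=[-0.3946]  P^+=[0.1117]

K[0,0] = 0.1995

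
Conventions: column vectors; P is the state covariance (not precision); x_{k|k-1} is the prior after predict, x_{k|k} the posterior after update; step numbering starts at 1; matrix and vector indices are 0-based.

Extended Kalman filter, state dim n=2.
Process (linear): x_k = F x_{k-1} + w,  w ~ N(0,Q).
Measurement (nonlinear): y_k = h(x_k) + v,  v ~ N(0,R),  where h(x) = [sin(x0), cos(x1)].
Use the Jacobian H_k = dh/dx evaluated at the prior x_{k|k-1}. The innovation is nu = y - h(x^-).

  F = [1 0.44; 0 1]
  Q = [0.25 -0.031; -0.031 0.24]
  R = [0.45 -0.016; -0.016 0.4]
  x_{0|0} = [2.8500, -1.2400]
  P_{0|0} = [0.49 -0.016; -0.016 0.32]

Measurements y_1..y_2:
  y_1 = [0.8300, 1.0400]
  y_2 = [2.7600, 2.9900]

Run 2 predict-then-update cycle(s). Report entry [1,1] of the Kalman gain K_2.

step 1: x^-=[2.3044, -1.2400]  P^-=[0.7879 0.0938; 0.0938 0.5600]  H_jac=[-0.6696 0.0000; 0.0000 0.9458]  S=[0.8032 -0.0754; -0.0754 0.9009]  K=[-0.6527 0.0438; -0.0232 0.5859]  nu=[0.0872, 0.7152]  x^+=[2.2788, -0.8230]  P^+=[0.4397 0.0296; 0.0296 0.2482]
step 2: x^-=[1.9167, -0.8230]  P^-=[0.7638 0.1078; 0.1078 0.4882]  H_jac=[-0.3391 0.0000; 0.0000 0.7332]  S=[0.5378 -0.0428; -0.0428 0.6624]  K=[-0.4745 0.0887; -0.0251 0.5387]  nu=[1.8192, 2.3099]  x^+=[1.2583, 0.3758]  P^+=[0.6339 0.0587; 0.0587 0.2945]

K[1,1] = 0.5387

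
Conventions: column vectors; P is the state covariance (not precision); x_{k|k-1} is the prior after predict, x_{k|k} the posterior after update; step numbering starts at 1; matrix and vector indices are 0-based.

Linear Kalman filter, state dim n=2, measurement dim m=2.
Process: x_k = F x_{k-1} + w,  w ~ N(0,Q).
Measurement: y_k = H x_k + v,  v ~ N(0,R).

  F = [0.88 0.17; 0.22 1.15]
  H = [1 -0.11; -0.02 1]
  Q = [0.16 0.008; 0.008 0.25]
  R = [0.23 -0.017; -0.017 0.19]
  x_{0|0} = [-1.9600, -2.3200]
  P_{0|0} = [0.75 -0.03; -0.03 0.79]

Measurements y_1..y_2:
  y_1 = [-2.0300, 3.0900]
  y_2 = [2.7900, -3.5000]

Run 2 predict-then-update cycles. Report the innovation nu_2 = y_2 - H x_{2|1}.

step 1: x^-=[-2.1192, -3.0992]  P^-=[0.7547 0.2762; 0.2762 1.3159]  S=[0.9398 0.0999; 0.0999 1.4952]  K=[0.7575 0.1240; 0.0470 0.8733]  nu=[-0.2517, 6.1468]  x^+=[-1.5477, 2.2568]  P^+=[0.1737 0.0142; 0.0142 0.1654]
step 2: x^-=[-0.9784, 2.2549]  P^-=[0.3035 0.0888; 0.0888 0.4843]  S=[0.5198 0.0127; 0.0127 0.6709]  K=[0.5623 0.1127; 0.0509 0.7183]  nu=[4.0164, -5.7744]  x^+=[0.6292, -1.6886]  P^+=[0.1290 0.0144; 0.0144 0.1359]

innov = [4.0164, -5.7744]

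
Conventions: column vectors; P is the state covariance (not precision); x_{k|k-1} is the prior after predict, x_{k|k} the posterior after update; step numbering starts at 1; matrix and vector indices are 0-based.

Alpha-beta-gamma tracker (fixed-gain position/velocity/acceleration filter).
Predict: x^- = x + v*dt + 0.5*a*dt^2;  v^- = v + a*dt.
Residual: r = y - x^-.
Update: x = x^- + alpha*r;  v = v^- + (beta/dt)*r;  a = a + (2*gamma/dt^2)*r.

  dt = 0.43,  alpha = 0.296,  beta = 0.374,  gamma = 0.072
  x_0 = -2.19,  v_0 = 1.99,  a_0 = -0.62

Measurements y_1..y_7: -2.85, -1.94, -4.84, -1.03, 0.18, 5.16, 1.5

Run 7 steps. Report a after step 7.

a_post = 5.8659

step 1: x_pred=-1.3916  r=-1.4584  x^+=-1.8233  v^+=0.4549  a^+=-1.7558
step 2: x_pred=-1.7900  r=-0.1500  x^+=-1.8344  v^+=-0.4305  a^+=-1.8726
step 3: x_pred=-2.1926  r=-2.6474  x^+=-2.9763  v^+=-3.5383  a^+=-3.9344
step 4: x_pred=-4.8615  r=3.8315  x^+=-3.7274  v^+=-1.8976  a^+=-0.9504
step 5: x_pred=-4.6312  r=4.8112  x^+=-3.2071  v^+=1.8783  a^+=2.7965
step 6: x_pred=-2.1409  r=7.3009  x^+=0.0202  v^+=9.4309  a^+=8.4824
step 7: x_pred=4.8597  r=-3.3597  x^+=3.8652  v^+=10.1562  a^+=5.8659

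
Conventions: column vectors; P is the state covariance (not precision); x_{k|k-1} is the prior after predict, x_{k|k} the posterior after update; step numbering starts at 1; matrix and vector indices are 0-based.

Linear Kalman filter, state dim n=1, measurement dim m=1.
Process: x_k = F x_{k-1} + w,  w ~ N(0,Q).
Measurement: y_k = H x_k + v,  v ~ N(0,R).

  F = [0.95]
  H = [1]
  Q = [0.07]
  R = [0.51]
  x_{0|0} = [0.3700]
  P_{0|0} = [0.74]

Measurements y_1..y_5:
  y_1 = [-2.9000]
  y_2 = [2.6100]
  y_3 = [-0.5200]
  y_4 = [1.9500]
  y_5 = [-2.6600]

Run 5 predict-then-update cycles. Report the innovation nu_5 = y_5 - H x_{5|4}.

step 1: x^-=[0.3515]  P^-=[0.7378]  S=[1.2478]  K=[0.5913]  nu=[-3.2515]  x^+=[-1.5711]  P^+=[0.3016]
step 2: x^-=[-1.4925]  P^-=[0.3422]  S=[0.8522]  K=[0.4015]  nu=[4.1025]  x^+=[0.1547]  P^+=[0.2048]
step 3: x^-=[0.1470]  P^-=[0.2548]  S=[0.7648]  K=[0.3332]  nu=[-0.6670]  x^+=[-0.0752]  P^+=[0.1699]
step 4: x^-=[-0.0715]  P^-=[0.2233]  S=[0.7333]  K=[0.3046]  nu=[2.0215]  x^+=[0.5442]  P^+=[0.1553]
step 5: x^-=[0.5170]  P^-=[0.2102]  S=[0.7202]  K=[0.2918]  nu=[-3.1770]  x^+=[-0.4102]  P^+=[0.1488]

innov = [-3.1770]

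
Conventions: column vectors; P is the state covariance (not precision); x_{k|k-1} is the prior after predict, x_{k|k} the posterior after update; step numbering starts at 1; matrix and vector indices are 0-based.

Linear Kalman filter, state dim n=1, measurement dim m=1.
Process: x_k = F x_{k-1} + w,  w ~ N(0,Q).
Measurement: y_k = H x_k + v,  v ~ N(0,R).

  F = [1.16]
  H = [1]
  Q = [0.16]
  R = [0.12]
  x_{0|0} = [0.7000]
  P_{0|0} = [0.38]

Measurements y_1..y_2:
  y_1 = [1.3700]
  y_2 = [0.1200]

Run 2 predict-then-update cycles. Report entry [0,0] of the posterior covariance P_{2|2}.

P_post[0,0] = 0.0855

step 1: x^-=[0.8120]  P^-=[0.6713]  S=[0.7913]  K=[0.8484]  nu=[0.5580]  x^+=[1.2854]  P^+=[0.1018]
step 2: x^-=[1.4910]  P^-=[0.2970]  S=[0.4170]  K=[0.7122]  nu=[-1.3710]  x^+=[0.5146]  P^+=[0.0855]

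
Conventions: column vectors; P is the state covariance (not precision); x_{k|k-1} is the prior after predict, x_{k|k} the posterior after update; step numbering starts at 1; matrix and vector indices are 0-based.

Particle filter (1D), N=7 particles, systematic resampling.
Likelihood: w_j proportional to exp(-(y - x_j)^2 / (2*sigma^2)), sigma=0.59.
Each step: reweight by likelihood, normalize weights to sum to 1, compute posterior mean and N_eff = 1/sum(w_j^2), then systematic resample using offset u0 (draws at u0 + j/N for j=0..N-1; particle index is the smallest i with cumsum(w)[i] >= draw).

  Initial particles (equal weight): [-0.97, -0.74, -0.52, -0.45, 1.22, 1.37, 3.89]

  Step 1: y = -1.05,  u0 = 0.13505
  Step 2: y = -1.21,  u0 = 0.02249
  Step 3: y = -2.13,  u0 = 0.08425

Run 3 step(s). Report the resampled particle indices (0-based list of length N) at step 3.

step 1: w=[0.3169, 0.2786, 0.2136, 0.1907, 0.0002, 0.0001, 0.0000]  mean=-0.7101  Neff=3.8462  idx=[0, 0, 1, 1, 2, 3, 3]
step 2: w=[0.1969, 0.1969, 0.1558, 0.1558, 0.1080, 0.0933, 0.0933]  mean=-0.7527  Neff=6.4447  idx=[0, 0, 1, 2, 3, 4, 5]
step 3: w=[0.2411, 0.2411, 0.2411, 0.1038, 0.1038, 0.0402, 0.0289]  mean=-0.8891  Neff=5.0413  idx=[0, 0, 1, 2, 2, 3, 5]

resampled_idx = [0, 0, 1, 2, 2, 3, 5]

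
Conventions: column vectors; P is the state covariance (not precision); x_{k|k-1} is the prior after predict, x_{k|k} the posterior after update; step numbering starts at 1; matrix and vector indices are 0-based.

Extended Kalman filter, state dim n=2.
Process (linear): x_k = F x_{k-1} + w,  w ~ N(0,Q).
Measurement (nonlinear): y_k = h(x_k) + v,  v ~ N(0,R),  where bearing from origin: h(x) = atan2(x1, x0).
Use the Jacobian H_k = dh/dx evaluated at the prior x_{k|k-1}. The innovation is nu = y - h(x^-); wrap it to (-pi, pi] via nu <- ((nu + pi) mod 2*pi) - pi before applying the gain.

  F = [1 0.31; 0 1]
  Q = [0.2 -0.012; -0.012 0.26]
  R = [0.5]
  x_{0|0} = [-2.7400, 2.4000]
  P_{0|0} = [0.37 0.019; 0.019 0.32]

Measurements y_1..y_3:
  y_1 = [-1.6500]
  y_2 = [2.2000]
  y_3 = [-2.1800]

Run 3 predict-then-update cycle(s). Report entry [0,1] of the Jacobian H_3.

step 1: x^-=[-1.9960, 2.4000]  P^-=[0.6125 0.1062; 0.1062 0.5800]  H_jac=[-0.2463 -0.2048]  S=[0.5722]  K=[-0.3017; -0.2533]  nu=[2.3686]  x^+=[-2.7106, 1.7999]  P^+=[0.5605 0.0625; 0.0625 0.5433]
step 2: x^-=[-2.1526, 1.7999]  P^-=[0.8514 0.2189; 0.2189 0.8033]  H_jac=[-0.2286 -0.2734]  S=[0.6319]  K=[-0.4027; -0.4267]  nu=[-0.2452]  x^+=[-2.0538, 1.9045]  P^+=[0.7489 0.1103; 0.1103 0.6882]
step 3: x^-=[-1.4634, 1.9045]  P^-=[1.0834 0.3116; 0.3116 0.9482]  H_jac=[-0.3301 -0.2537]  S=[0.7313]  K=[-0.5972; -0.4696]  nu=[1.8772]  x^+=[-2.5845, 1.0230]  P^+=[0.8226 0.1065; 0.1065 0.7869]

H_jac[0,1] = -0.2537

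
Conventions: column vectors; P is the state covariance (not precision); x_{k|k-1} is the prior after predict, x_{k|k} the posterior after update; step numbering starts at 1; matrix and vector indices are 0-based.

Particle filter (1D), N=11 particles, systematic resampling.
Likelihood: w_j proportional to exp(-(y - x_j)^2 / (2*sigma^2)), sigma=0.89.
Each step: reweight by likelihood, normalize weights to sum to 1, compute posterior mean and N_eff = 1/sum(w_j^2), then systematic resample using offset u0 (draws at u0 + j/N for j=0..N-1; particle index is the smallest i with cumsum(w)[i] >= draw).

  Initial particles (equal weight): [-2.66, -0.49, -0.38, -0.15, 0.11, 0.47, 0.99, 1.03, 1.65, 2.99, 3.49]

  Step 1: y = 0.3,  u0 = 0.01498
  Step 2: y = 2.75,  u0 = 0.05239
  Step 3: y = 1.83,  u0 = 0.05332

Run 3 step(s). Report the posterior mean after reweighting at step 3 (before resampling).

post_mean = 0.9651

step 1: w=[0.0007, 0.1115, 0.1235, 0.1455, 0.1616, 0.1624, 0.1224, 0.1181, 0.0523, 0.0017, 0.0003]  mean=0.3042  Neff=7.5177  idx=[1, 1, 2, 3, 3, 4, 5, 5, 6, 7, 7]
step 2: w=[0.0024, 0.0024, 0.0037, 0.0090, 0.0090, 0.0222, 0.0680, 0.0680, 0.2561, 0.2796, 0.2796]  mean=0.8895  Neff=4.3124  idx=[6, 7, 8, 8, 8, 9, 9, 9, 10, 10, 10]
step 3: w=[0.0475, 0.0475, 0.0978, 0.0978, 0.0978, 0.1019, 0.1019, 0.1019, 0.1019, 0.1019, 0.1019]  mean=0.9651  Neff=10.4658  idx=[1, 2, 3, 4, 5, 6, 7, 7, 8, 9, 10]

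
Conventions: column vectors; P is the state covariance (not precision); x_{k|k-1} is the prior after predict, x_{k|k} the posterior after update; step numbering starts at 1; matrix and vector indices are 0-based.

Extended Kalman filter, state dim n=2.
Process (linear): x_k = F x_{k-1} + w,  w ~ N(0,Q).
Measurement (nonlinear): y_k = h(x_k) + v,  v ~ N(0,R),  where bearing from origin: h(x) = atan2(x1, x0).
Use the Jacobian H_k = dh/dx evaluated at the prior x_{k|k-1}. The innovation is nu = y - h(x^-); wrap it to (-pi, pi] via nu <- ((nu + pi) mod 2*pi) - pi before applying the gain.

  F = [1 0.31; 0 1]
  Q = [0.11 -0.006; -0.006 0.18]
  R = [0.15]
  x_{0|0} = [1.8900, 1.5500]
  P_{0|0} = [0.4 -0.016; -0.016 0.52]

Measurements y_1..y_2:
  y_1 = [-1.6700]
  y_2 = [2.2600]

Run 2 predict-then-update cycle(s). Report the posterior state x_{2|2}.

step 1: x^-=[2.3705, 1.5500]  P^-=[0.5501 0.1392; 0.1392 0.7000]  H_jac=[-0.1932 0.2955]  S=[0.2158]  K=[-0.3019; 0.8340]  nu=[-2.2491]  x^+=[3.0496, -0.3258]  P^+=[0.5304 0.1935; 0.1935 0.5499]
step 2: x^-=[2.9486, -0.3258]  P^-=[0.8132 0.3580; 0.3580 0.7299]  H_jac=[0.0370 0.3351]  S=[0.2419]  K=[0.6202; 1.0656]  nu=[2.3701]  x^+=[4.4186, 2.1998]  P^+=[0.7201 0.1981; 0.1981 0.4552]

x_post = [4.4186, 2.1998]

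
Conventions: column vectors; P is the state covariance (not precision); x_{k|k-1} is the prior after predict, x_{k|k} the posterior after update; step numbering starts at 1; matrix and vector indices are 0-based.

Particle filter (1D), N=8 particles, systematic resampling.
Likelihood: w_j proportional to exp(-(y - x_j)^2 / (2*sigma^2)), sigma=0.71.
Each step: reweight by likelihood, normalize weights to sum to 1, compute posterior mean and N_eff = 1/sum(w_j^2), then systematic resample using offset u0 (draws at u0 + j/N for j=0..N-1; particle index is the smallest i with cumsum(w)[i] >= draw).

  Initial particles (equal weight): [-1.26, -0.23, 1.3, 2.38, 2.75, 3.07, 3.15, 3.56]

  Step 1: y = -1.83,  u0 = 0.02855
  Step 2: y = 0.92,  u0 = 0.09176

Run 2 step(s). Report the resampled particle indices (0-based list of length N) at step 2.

resampled_idx = [3, 7, 7, 7, 7, 7, 7, 7]

step 1: w=[0.9017, 0.0982, 0.0001, 0.0000, 0.0000, 0.0000, 0.0000, 0.0000]  mean=-1.1586  Neff=1.2155  idx=[0, 0, 0, 0, 0, 0, 0, 1]
step 2: w=[0.0270, 0.0270, 0.0270, 0.0270, 0.0270, 0.0270, 0.0270, 0.8109]  mean=-0.4247  Neff=1.5089  idx=[3, 7, 7, 7, 7, 7, 7, 7]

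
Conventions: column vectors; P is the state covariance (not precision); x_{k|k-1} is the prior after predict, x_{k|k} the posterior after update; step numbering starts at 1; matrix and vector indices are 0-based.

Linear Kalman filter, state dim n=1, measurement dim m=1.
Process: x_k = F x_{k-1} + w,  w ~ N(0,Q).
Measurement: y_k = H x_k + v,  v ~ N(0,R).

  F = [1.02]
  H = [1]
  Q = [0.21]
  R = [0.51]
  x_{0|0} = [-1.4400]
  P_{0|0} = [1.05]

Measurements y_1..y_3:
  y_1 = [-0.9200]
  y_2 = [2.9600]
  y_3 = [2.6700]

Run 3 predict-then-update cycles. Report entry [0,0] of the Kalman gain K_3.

K[0,0] = 0.4925

step 1: x^-=[-1.4688]  P^-=[1.3024]  S=[1.8124]  K=[0.7186]  nu=[0.5488]  x^+=[-1.0744]  P^+=[0.3665]
step 2: x^-=[-1.0959]  P^-=[0.5913]  S=[1.1013]  K=[0.5369]  nu=[4.0559]  x^+=[1.0817]  P^+=[0.2738]
step 3: x^-=[1.1034]  P^-=[0.4949]  S=[1.0049]  K=[0.4925]  nu=[1.5666]  x^+=[1.8749]  P^+=[0.2512]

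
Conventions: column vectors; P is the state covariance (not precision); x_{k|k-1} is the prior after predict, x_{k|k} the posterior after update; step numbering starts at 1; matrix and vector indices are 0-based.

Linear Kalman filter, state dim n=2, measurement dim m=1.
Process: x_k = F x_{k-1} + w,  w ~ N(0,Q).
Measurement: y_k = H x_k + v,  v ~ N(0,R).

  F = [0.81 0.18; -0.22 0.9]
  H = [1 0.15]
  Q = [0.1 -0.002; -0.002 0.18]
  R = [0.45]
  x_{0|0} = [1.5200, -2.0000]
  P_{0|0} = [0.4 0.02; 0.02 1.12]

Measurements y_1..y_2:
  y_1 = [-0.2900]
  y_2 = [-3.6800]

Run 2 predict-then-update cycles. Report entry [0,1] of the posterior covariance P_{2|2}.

step 1: x^-=[0.8712, -2.1344]  P^-=[0.4046 0.1219; 0.1219 1.0986]  S=[0.9159]  K=[0.4617; 0.3131]  nu=[-0.8410]  x^+=[0.4829, -2.3977]  P^+=[0.2093 -0.0104; -0.0104 1.0089]
step 2: x^-=[-0.0404, -2.2642]  P^-=[0.2670 0.1169; 0.1169 1.0114]  S=[0.7748]  K=[0.3672; 0.3467]  nu=[-3.2999]  x^+=[-1.2522, -3.4084]  P^+=[0.1625 0.0183; 0.0183 0.9183]

P_post[0,1] = 0.0183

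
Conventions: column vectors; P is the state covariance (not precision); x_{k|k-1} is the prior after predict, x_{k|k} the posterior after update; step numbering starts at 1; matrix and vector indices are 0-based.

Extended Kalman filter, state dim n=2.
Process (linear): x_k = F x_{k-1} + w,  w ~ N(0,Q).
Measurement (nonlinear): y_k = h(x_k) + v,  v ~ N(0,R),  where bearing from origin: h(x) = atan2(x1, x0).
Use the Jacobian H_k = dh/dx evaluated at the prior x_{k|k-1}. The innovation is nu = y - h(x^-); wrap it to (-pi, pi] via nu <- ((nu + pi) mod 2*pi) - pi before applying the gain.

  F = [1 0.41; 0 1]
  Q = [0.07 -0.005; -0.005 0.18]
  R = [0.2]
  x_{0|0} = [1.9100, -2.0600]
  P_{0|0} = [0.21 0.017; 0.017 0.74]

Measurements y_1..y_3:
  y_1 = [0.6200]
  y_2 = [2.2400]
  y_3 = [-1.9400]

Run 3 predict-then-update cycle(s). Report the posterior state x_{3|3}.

x_post = [4.2430, 1.0333]

step 1: x^-=[1.0654, -2.0600]  P^-=[0.4183 0.3154; 0.3154 0.9200]  H_jac=[0.3830 0.1981]  S=[0.3453]  K=[0.6449; 0.8775]  nu=[1.7135]  x^+=[2.1704, -0.5563]  P^+=[0.2747 0.1200; 0.1200 0.6541]
step 2: x^-=[1.9423, -0.5563]  P^-=[0.5531 0.3831; 0.3831 0.8341]  H_jac=[0.1363 0.4758]  S=[0.4488]  K=[0.5742; 1.0006]  nu=[2.5190]  x^+=[3.3886, 1.9642]  P^+=[0.4051 0.1253; 0.1253 0.3847]
step 3: x^-=[4.1939, 1.9642]  P^-=[0.6425 0.2780; 0.2780 0.5647]  H_jac=[-0.0916 0.1955]  S=[0.2170]  K=[-0.0206; 0.3915]  nu=[-2.3780]  x^+=[4.2430, 1.0333]  P^+=[0.6424 0.2798; 0.2798 0.5315]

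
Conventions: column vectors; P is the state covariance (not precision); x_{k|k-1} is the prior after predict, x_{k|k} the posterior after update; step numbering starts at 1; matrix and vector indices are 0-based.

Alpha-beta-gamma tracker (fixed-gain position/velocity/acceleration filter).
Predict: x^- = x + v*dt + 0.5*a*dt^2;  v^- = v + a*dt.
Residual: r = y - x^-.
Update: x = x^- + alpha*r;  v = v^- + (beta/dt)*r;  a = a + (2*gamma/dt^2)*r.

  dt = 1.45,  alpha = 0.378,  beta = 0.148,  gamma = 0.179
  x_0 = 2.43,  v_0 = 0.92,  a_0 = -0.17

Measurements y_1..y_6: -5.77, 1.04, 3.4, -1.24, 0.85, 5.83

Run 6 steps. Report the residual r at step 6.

resid = 6.1944

step 1: x_pred=3.5853  r=-9.3553  x^+=0.0490  v^+=-0.2814  a^+=-1.7630
step 2: x_pred=-2.2123  r=3.2523  x^+=-0.9829  v^+=-2.5057  a^+=-1.2092
step 3: x_pred=-5.8874  r=9.2874  x^+=-2.3767  v^+=-3.3111  a^+=0.3722
step 4: x_pred=-6.7865  r=5.5465  x^+=-4.6899  v^+=-2.2052  a^+=1.3166
step 5: x_pred=-6.5034  r=7.3534  x^+=-3.7238  v^+=0.4545  a^+=2.5687
step 6: x_pred=-0.3644  r=6.1944  x^+=1.9771  v^+=4.8114  a^+=3.6235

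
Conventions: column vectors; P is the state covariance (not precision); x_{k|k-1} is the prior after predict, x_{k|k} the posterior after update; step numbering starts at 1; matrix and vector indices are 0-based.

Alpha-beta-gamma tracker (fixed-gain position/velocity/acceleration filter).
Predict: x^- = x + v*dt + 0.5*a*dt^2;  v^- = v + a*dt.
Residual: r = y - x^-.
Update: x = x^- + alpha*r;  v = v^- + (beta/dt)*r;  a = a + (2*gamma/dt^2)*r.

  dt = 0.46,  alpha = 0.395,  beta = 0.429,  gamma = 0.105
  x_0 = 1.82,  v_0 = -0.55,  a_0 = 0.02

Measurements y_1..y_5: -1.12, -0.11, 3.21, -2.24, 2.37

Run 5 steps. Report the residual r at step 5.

step 1: x_pred=1.5691  r=-2.6891  x^+=0.5069  v^+=-3.0487  a^+=-2.6488
step 2: x_pred=-1.1757  r=1.0657  x^+=-0.7548  v^+=-3.2732  a^+=-1.5911
step 3: x_pred=-2.4288  r=5.6388  x^+=-0.2015  v^+=1.2536  a^+=4.0050
step 4: x_pred=0.7989  r=-3.0389  x^+=-0.4014  v^+=0.2618  a^+=0.9891
step 5: x_pred=-0.1764  r=2.5464  x^+=0.8295  v^+=3.0915  a^+=3.5162

resid = 2.5464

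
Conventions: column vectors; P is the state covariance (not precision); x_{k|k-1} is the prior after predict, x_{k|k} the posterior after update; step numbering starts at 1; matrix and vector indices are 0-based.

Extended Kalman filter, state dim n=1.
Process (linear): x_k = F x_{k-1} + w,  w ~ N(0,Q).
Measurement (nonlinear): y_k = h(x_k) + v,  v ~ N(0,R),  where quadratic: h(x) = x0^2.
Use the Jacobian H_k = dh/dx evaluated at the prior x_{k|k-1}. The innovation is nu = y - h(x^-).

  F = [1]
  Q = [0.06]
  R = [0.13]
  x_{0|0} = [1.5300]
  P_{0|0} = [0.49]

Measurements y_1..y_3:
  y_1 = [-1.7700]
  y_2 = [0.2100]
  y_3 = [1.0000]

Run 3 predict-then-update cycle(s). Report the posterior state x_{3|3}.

step 1: x^-=[1.5300]  P^-=[0.5500]  H_jac=[3.0600]  S=[5.2800]  K=[0.3188]  nu=[-4.1109]  x^+=[0.2196]  P^+=[0.0135]
step 2: x^-=[0.2196]  P^-=[0.0735]  H_jac=[0.4393]  S=[0.1442]  K=[0.2241]  nu=[0.1618]  x^+=[0.2559]  P^+=[0.0663]
step 3: x^-=[0.2559]  P^-=[0.1263]  H_jac=[0.5118]  S=[0.1631]  K=[0.3964]  nu=[0.9345]  x^+=[0.6263]  P^+=[0.1007]

x_post = [0.6263]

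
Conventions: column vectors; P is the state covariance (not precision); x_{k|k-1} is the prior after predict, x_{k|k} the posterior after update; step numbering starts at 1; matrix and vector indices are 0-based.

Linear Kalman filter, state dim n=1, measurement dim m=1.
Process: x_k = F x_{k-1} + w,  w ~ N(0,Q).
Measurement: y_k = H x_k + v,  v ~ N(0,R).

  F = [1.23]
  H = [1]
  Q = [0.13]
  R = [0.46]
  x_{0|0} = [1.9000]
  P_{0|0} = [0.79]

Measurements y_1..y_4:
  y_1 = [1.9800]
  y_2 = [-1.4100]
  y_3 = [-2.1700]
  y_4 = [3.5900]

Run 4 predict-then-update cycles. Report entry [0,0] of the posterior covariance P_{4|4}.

step 1: x^-=[2.3370]  P^-=[1.3252]  S=[1.7852]  K=[0.7423]  nu=[-0.3570]  x^+=[2.0720]  P^+=[0.3415]
step 2: x^-=[2.5485]  P^-=[0.6466]  S=[1.1066]  K=[0.5843]  nu=[-3.9585]  x^+=[0.2355]  P^+=[0.2688]
step 3: x^-=[0.2897]  P^-=[0.5366]  S=[0.9966]  K=[0.5385]  nu=[-2.4597]  x^+=[-1.0347]  P^+=[0.2477]
step 4: x^-=[-1.2727]  P^-=[0.5047]  S=[0.9647]  K=[0.5232]  nu=[4.8627]  x^+=[1.2714]  P^+=[0.2407]

P_post[0,0] = 0.2407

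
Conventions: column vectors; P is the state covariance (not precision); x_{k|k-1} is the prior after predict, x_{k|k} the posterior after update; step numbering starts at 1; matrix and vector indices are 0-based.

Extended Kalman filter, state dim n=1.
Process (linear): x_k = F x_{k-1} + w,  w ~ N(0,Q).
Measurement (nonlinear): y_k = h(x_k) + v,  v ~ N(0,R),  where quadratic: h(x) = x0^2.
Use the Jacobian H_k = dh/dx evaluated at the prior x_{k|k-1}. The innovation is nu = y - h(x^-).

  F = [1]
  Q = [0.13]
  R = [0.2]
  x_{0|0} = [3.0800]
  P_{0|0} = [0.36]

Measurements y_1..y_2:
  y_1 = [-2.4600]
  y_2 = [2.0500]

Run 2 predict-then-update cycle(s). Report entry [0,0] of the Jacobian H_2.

step 1: x^-=[3.0800]  P^-=[0.4900]  H_jac=[6.1600]  S=[18.7933]  K=[0.1606]  nu=[-11.9464]  x^+=[1.1613]  P^+=[0.0052]
step 2: x^-=[1.1613]  P^-=[0.1352]  H_jac=[2.3226]  S=[0.9294]  K=[0.3379]  nu=[0.7014]  x^+=[1.3983]  P^+=[0.0291]

H_jac[0,0] = 2.3226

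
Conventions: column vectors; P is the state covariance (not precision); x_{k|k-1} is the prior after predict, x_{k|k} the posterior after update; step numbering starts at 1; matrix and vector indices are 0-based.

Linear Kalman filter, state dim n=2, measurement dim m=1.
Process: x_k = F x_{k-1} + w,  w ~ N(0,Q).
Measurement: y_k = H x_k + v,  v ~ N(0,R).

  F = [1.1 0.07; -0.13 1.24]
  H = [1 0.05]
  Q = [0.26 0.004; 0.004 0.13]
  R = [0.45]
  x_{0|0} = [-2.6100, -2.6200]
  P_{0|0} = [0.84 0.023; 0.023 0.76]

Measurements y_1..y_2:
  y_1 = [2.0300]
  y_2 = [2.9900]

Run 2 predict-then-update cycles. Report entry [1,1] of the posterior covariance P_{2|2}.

step 1: x^-=[-3.0544, -2.9095]  P^-=[1.2837 -0.0190; -0.0190 1.3054]  S=[1.7350]  K=[0.7393; 0.0267]  nu=[5.2299]  x^+=[0.8121, -2.7700]  P^+=[0.3353 -0.0532; -0.0532 1.3041]
step 2: x^-=[0.6994, -3.5404]  P^-=[0.6640 -0.0028; -0.0028 2.1580]  S=[1.1191]  K=[0.5932; 0.0939]  nu=[2.4676]  x^+=[2.1632, -3.3087]  P^+=[0.2702 -0.0652; -0.0652 2.1482]

P_post[1,1] = 2.1482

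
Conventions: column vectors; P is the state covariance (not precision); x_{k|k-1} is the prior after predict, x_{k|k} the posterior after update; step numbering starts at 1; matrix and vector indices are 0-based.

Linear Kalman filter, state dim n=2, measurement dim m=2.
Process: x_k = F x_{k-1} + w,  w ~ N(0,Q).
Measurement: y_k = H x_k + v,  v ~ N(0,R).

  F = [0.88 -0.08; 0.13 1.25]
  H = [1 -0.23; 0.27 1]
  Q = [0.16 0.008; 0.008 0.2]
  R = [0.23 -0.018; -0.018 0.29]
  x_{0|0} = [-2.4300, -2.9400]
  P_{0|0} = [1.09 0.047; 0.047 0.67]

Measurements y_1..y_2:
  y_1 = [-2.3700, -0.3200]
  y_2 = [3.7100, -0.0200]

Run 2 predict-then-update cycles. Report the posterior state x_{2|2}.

step 1: x^-=[-1.9032, -3.9909]  P^-=[1.0018 0.1169; 0.1169 1.2806]  S=[1.2457 0.0676; 0.0676 1.7067]  K=[0.7719 0.1964; -0.1847 0.7761]  nu=[-1.3847, 4.1848]  x^+=[-2.1502, -0.4873]  P^+=[0.1732 -0.0037; -0.0037 0.2294]
step 2: x^-=[-1.8532, -0.8886]  P^-=[0.2961 0.0008; 0.0008 0.5602]  S=[0.5553 -0.0661; -0.0661 0.8722]  K=[0.5488 0.1342; -0.1554 0.6307]  nu=[5.3588, 1.3690]  x^+=[1.2714, -0.8579]  P^+=[0.1229 -0.0041; -0.0041 0.1868]

x_post = [1.2714, -0.8579]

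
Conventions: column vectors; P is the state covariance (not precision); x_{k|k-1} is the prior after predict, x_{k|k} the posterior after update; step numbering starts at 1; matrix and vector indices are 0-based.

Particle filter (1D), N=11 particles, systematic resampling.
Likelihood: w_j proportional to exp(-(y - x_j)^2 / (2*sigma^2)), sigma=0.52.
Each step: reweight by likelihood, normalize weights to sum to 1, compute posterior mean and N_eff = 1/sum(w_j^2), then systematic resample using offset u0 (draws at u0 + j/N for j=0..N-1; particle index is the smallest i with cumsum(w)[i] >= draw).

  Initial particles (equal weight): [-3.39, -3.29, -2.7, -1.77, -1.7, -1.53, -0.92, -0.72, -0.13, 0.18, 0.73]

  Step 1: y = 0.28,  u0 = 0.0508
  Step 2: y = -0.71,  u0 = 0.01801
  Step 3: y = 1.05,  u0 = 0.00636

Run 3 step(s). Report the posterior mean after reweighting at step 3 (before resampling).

post_mean = 0.0682

step 1: w=[0.0000, 0.0000, 0.0000, 0.0002, 0.0003, 0.0009, 0.0265, 0.0598, 0.2783, 0.3729, 0.2612]  mean=0.1521  Neff=3.4601  idx=[7, 8, 8, 8, 9, 9, 9, 9, 10, 10, 10]
step 2: w=[0.2777, 0.1491, 0.1491, 0.1491, 0.0642, 0.0642, 0.0642, 0.0642, 0.0060, 0.0060, 0.0060]  mean=-0.1988  Neff=6.2320  idx=[0, 0, 0, 1, 1, 2, 2, 3, 4, 5, 7]
step 3: w=[0.0027, 0.0027, 0.0027, 0.0674, 0.0674, 0.0674, 0.0674, 0.0674, 0.2183, 0.2183, 0.2183]  mean=0.0682  Neff=6.0352  idx=[2, 4, 5, 7, 8, 8, 8, 9, 9, 10, 10]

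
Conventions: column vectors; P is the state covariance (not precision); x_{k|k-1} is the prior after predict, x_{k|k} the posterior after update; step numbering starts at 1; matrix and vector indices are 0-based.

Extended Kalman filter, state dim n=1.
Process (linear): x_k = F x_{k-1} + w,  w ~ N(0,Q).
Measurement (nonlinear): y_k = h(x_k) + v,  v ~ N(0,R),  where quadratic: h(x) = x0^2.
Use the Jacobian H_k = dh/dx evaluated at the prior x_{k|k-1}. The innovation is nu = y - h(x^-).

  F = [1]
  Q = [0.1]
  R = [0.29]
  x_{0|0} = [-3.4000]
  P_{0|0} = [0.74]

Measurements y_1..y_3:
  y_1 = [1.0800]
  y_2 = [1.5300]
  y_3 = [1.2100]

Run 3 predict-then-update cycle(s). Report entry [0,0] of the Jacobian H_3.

H_jac[0,0] = -2.8601

step 1: x^-=[-3.4000]  P^-=[0.8400]  H_jac=[-6.8000]  S=[39.1316]  K=[-0.1460]  nu=[-10.4800]  x^+=[-1.8702]  P^+=[0.0062]
step 2: x^-=[-1.8702]  P^-=[0.1062]  H_jac=[-3.7405]  S=[1.7762]  K=[-0.2237]  nu=[-1.9678]  x^+=[-1.4301]  P^+=[0.0173]
step 3: x^-=[-1.4301]  P^-=[0.1173]  H_jac=[-2.8601]  S=[1.2499]  K=[-0.2685]  nu=[-0.8351]  x^+=[-1.2058]  P^+=[0.0272]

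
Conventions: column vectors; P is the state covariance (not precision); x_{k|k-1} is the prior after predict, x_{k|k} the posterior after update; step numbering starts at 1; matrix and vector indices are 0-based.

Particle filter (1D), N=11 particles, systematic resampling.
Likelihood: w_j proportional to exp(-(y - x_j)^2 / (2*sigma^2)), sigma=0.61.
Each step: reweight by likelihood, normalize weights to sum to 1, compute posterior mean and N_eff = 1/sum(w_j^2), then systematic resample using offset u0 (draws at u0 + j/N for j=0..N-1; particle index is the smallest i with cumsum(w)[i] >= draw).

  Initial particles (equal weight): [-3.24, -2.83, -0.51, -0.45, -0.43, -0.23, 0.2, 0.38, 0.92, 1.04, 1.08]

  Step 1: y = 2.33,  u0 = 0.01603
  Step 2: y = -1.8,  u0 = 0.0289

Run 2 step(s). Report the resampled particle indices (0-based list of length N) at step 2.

step 1: w=[0.0000, 0.0000, 0.0001, 0.0001, 0.0001, 0.0005, 0.0073, 0.0197, 0.2252, 0.3481, 0.3990]  mean=1.0088  Neff=3.0168  idx=[7, 8, 8, 9, 9, 9, 9, 10, 10, 10, 10]
step 2: w=[0.8787, 0.0251, 0.0251, 0.0102, 0.0102, 0.0102, 0.0102, 0.0075, 0.0075, 0.0075, 0.0075]  mean=0.4552  Neff=1.2919  idx=[0, 0, 0, 0, 0, 0, 0, 0, 0, 0, 3]

resampled_idx = [0, 0, 0, 0, 0, 0, 0, 0, 0, 0, 3]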